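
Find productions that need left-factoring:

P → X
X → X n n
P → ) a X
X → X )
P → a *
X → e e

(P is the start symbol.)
Left-factoring is needed when two productions for the same non-terminal
share a common prefix on the right-hand side.

Productions for P:
  P → X
  P → ) a X
  P → a *
Productions for X:
  X → X n n
  X → X )
  X → e e

Found common prefix 'X' in productions for X

Answer: Yes, X has productions with common prefix 'X'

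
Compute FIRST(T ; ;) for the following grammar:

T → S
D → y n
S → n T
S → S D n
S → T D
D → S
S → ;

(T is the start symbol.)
FIRST sets of the non-terminals involved (from the grammar, by fixed-point iteration):
  FIRST(T) = { ';', 'n' }

To compute FIRST(T ; ;), process the symbols left to right:
Symbol T is a non-terminal. Add FIRST(T) \ {ε} = { ';', 'n' }
T is not nullable (ε ∉ FIRST(T)), so stop here.
FIRST(T ; ;) = { ';', 'n' }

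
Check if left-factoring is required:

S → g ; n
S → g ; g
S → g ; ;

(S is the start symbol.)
Left-factoring is needed when two productions for the same non-terminal
share a common prefix on the right-hand side.

Productions for S:
  S → g ; n
  S → g ; g
  S → g ; ;

Found common prefix 'g ;' in productions for S

Answer: Yes, S has productions with common prefix 'g ;'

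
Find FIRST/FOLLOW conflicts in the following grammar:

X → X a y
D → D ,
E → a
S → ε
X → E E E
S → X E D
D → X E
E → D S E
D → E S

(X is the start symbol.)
Yes. S → X E D with FOLLOW(S) on { 'a' }

A FIRST/FOLLOW conflict occurs when a non-terminal N has a nullable alternative N → β (β ⇒* ε) and another alternative N → α with FIRST(α) ∩ FOLLOW(N) ≠ ∅: on such a lookahead the parser cannot decide between expanding α and letting N vanish via β.

Nullable non-terminals: S.
FIRST sets used below: FIRST(X) = { 'a' }

S: nullable alternative(s) S → ε; FOLLOW(S) = { ',', 'a' }
  S → ε: FIRST \ {ε} = { } — this is the only nullable alternative, skip
  S → X E D: FIRST \ {ε} = { 'a' } — overlaps FOLLOW(S) on { 'a' }: CONFLICT

D, E, X have no nullable alternative, so no FIRST/FOLLOW check is needed there.

So the grammar has 1 FIRST/FOLLOW conflict (marked CONFLICT above).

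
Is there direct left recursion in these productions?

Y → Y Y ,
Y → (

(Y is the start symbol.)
Direct left recursion occurs when N → N α for some non-terminal N (the right-hand side begins with the left-hand side itself).

Y → Y Y ,: LEFT RECURSIVE (starts with Y)
Y → (: starts with '('

The grammar has direct left recursion on: Y.

Answer: Yes, Y is left-recursive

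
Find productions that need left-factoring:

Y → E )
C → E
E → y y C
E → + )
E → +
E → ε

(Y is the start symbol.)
Yes, E has productions with common prefix '+'

Left-factoring is needed when two productions for the same non-terminal
share a common prefix on the right-hand side.

Productions for E:
  E → y y C
  E → + )
  E → +
  E → ε

Found common prefix '+' in productions for E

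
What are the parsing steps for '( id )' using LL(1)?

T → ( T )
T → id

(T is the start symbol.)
LL(1) parsing maintains a stack (initially the start symbol over $) and the input. At each step: if the stack top is a terminal, match it against the current input token; if it is a non-terminal N, replace it with the RHS of M[N, lookahead] (the unique production whose predict set contains the lookahead).

Stack is shown with the top on the left.

Stack    Input     Action
-------------------------
T $      ( id ) $  output T → ( T )
( T ) $  ( id ) $  match '('
T ) $    id ) $    output T → id
id ) $   id ) $    match 'id'
) $      ) $       match ')'
$        $         accept

The string is accepted.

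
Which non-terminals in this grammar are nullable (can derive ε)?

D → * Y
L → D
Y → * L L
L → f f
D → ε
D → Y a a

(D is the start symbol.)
A non-terminal is nullable if it can derive ε (the empty string): either it has an ε-production, or it has a production whose right-hand side consists entirely of nullable non-terminals.

ε-productions: D → ε
So D is immediately nullable.
L → D: every symbol on the right is nullable, so L is nullable too.
No further non-terminal can be added: every production for the remaining non-terminals contains a terminal or a non-nullable non-terminal.
Nullable = { 'D', 'L' }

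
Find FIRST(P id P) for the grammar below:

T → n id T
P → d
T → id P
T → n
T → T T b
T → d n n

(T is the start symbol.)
FIRST sets of the non-terminals involved (from the grammar, by fixed-point iteration):
  FIRST(P) = { 'd' }

To compute FIRST(P id P), process the symbols left to right:
Symbol P is a non-terminal. Add FIRST(P) \ {ε} = { 'd' }
P is not nullable (ε ∉ FIRST(P)), so stop here.
FIRST(P id P) = { 'd' }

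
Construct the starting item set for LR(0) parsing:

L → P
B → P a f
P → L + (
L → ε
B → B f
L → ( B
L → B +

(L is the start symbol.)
{ [B → . B f], [B → . P a f], [L → . ( B], [L → . B +], [L → . P], [L → .], [L' → . L], [P → . L + (] }

First, augment the grammar with L' → L
I₀ = CLOSURE({ [L' → . L] }):
  [L' → . L] has the dot before L: add [L → . P], [L → .], [L → . ( B], [L → . B +]
  [L → . P] has the dot before P: add [P → . L + (]
  [L → . B +] has the dot before B: add [B → . P a f], [B → . B f]
No further items can be added.

I₀ = { [B → . B f], [B → . P a f], [L → . ( B], [L → . B +], [L → . P], [L → .], [L' → . L], [P → . L + (] }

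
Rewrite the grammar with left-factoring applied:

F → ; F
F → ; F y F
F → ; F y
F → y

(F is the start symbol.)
Left-factoring transforms A → αβ₁ | αβ₂ into A → αA' and A' → β₁ | β₂
(α is the longest common prefix among the alternatives). Repeat until
no nonterminal has two alternatives with a common prefix.

Round 1: F has alternatives sharing prefix '; F'. Introduce F': F → ; F F'
  Add: F' → ε
  Add: F' → y F
  Add: F' → y

Round 2: F' has alternatives sharing prefix 'y'. Introduce F'': F' → y F''
  Add: F'' → F
  Add: F'' → ε

No remaining common prefixes — done.

Resulting grammar:
F → ; F F'
F' → ε
F' → y F''
F'' → F
F'' → ε
F → y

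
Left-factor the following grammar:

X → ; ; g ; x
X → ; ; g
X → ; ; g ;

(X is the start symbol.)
X → ; ; g X'
X' → ; X''
X'' → x
X'' → ε
X' → ε

Left-factoring transforms A → αβ₁ | αβ₂ into A → αA' and A' → β₁ | β₂
(α is the longest common prefix among the alternatives). Repeat until
no nonterminal has two alternatives with a common prefix.

Round 1: X has alternatives sharing prefix '; ; g'. Introduce X': X → ; ; g X'
  Add: X' → ; x
  Add: X' → ε
  Add: X' → ;

Round 2: X' has alternatives sharing prefix ';'. Introduce X'': X' → ; X''
  Add: X'' → x
  Add: X'' → ε

No remaining common prefixes — done.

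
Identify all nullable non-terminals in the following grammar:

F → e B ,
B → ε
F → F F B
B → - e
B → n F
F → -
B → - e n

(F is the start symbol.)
{ 'B' }

A non-terminal is nullable if it can derive ε (the empty string): either it has an ε-production, or it has a production whose right-hand side consists entirely of nullable non-terminals.

ε-productions: B → ε
So B is immediately nullable.
No further non-terminal can be added: every production for the remaining non-terminals contains a terminal or a non-nullable non-terminal.
Nullable = { 'B' }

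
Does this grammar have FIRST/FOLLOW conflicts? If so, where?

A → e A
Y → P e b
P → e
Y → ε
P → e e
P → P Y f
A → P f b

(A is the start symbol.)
A FIRST/FOLLOW conflict occurs when a non-terminal N has a nullable alternative N → β (β ⇒* ε) and another alternative N → α with FIRST(α) ∩ FOLLOW(N) ≠ ∅: on such a lookahead the parser cannot decide between expanding α and letting N vanish via β.

Nullable non-terminals: Y.
FIRST sets used below: FIRST(P) = { 'e' }

Y: nullable alternative(s) Y → ε; FOLLOW(Y) = { 'f' }
  Y → P e b: FIRST \ {ε} = { 'e' } — disjoint from FOLLOW(Y)
  Y → ε: FIRST \ {ε} = { } — this is the only nullable alternative, skip

A, P have no nullable alternative, so no FIRST/FOLLOW check is needed there.

No FIRST/FOLLOW conflicts found.

Answer: No FIRST/FOLLOW conflicts.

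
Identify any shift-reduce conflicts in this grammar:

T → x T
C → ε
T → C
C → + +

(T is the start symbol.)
Yes — I0: [C → .] vs [C → . + +]; I4: [C → .] vs [C → . + +]

A shift-reduce conflict occurs when an LR(0) state has both:
  - a complete (reduce) item [A → α .] (dot at the end), and
  - a shift item [B → β . c γ] (dot before a terminal).

Augment with T' → T and build the canonical LR(0) collection (I0 = CLOSURE({[T' → . T]}), then GOTO on every symbol after a dot until no new states appear). It has 7 states:
  I0: { [C → . + +], [C → .], [T → . C], [T → . x T], [T' → . T] }  — shift, reduce
  I1: { [C → + . +] }  — shift
  I2: { [T → C .] }  — reduce
  I3: { [T' → T .] }  — accept
  I4: { [C → . + +], [C → .], [T → . C], [T → . x T], [T → x . T] }  — shift, reduce
  I5: { [T → x T .] }  — reduce
  I6: { [C → + + .] }  — reduce

I0 contains reduce item [C → .] and shift items [C → . + +], [T → . x T] — shift-reduce conflict.
I4 contains reduce item [C → .] and shift items [C → . + +], [T → . x T] — shift-reduce conflict.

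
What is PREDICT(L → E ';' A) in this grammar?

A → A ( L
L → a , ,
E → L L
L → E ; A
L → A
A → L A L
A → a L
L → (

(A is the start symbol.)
PREDICT(L → E ';' A) = (FIRST(RHS) \ {ε}) ∪ (FOLLOW(L) if ε ∈ FIRST(RHS), i.e. RHS ⇒* ε)
FIRST(E) = { '(', 'a' }
FIRST(E ';' A) = { '(', 'a' }
ε ∉ FIRST(E ';' A), so FOLLOW(L) is not added.
PREDICT(L → E ';' A) = { '(', 'a' }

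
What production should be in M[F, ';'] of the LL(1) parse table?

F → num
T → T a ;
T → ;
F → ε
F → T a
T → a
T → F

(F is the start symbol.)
To find M[F, ';'], we find productions for F where ';' is in the predict set (PREDICT(N → α) = (FIRST(α) \ {ε}) ∪ (FOLLOW(N) if α ⇒* ε)).

Relevant sets:
  FIRST(T) = { ';', 'a', 'num', ε }
  FOLLOW(F) = { $, 'a' }

F → num: PREDICT = { 'num' }
F → ε: PREDICT = { $, 'a' }
F → T a: PREDICT = { ';', 'a', 'num' }
  ';' is in predict set, so this production goes in M[F, ';']

M[F, ';'] = F → T a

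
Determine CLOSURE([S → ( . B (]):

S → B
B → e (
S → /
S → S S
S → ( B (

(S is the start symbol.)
{ [B → . e (], [S → ( . B (] }

To compute CLOSURE, for each item [A → α.Bβ] where B is a non-terminal, add [B → .γ] for all productions B → γ; repeat for the newly added items until nothing changes.

Start with: [S → ( . B (]
  [S → ( . B (] has the dot before B: add [B → . e (]
No further items can be added.

CLOSURE = { [B → . e (], [S → ( . B (] }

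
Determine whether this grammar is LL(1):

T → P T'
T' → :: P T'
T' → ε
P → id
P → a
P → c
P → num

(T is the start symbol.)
Relevant sets:
  FOLLOW(T') = { $ }

For T':
  PREDICT(T' → :: P T') = { '::' }
  PREDICT(T' → ε) = { $ }
For P:
  PREDICT(P → id) = { 'id' }
  PREDICT(P → a) = { 'a' }
  PREDICT(P → c) = { 'c' }
  PREDICT(P → num) = { 'num' }
T has a single production, so nothing to check there.

All predict sets are disjoint. The grammar IS LL(1).

Answer: Yes, the grammar is LL(1).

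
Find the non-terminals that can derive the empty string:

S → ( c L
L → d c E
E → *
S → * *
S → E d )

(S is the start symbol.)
A non-terminal is nullable if it can derive ε (the empty string): either it has an ε-production, or it has a production whose right-hand side consists entirely of nullable non-terminals.

There are no ε-productions, so no non-terminal can derive ε.
No non-terminals are nullable.

Answer: None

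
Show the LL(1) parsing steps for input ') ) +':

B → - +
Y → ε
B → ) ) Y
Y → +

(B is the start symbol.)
Stack is shown with the top on the left.

Stack    Input    Action
------------------------
B $      ) ) + $  output B → ) ) Y
) ) Y $  ) ) + $  match ')'
) Y $    ) + $    match ')'
Y $      + $      output Y → +
+ $      + $      match '+'
$        $        accept

The string is accepted.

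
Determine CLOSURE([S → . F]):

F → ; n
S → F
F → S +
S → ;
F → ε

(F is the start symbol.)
{ [F → . ; n], [F → . S +], [F → .], [S → . ;], [S → . F] }

Start with: [S → . F]
  [S → . F] has the dot before F: add [F → . ; n], [F → . S +], [F → .]
  [F → . S +] has the dot before S: add [S → . ;]
No further items can be added.

CLOSURE = { [F → . ; n], [F → . S +], [F → .], [S → . ;], [S → . F] }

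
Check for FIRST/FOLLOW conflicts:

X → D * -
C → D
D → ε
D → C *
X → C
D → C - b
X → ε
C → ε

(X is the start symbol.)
Yes. C → D with FOLLOW(C) on { '*', '-' }; D → C '*' with FOLLOW(D) on { '*', '-' }; D → C '-' b with FOLLOW(D) on { '*', '-' }

A FIRST/FOLLOW conflict occurs when a non-terminal N has a nullable alternative N → β (β ⇒* ε) and another alternative N → α with FIRST(α) ∩ FOLLOW(N) ≠ ∅: on such a lookahead the parser cannot decide between expanding α and letting N vanish via β.

Nullable non-terminals: C, D, X.
FIRST sets used below: FIRST(D) = { '*', '-', ε }, FIRST(C) = { '*', '-', ε }

C: nullable alternative(s) C → D, C → ε; FOLLOW(C) = { $, '*', '-' }
  C → D: FIRST \ {ε} = { '*', '-' } — overlaps FOLLOW(C) on { '*', '-' }: CONFLICT
  C → ε: FIRST \ {ε} = { } — disjoint from FOLLOW(C)

D: nullable alternative(s) D → ε; FOLLOW(D) = { $, '*', '-' }
  D → ε: FIRST \ {ε} = { } — this is the only nullable alternative, skip
  D → C *: FIRST \ {ε} = { '*', '-' } — overlaps FOLLOW(D) on { '*', '-' }: CONFLICT
  D → C - b: FIRST \ {ε} = { '*', '-' } — overlaps FOLLOW(D) on { '*', '-' }: CONFLICT

X: nullable alternative(s) X → C, X → ε; FOLLOW(X) = { $ }
  X → D * -: FIRST \ {ε} = { '*', '-' } — disjoint from FOLLOW(X)
  X → C: FIRST \ {ε} = { '*', '-' } — disjoint from FOLLOW(X)
  X → ε: FIRST \ {ε} = { } — disjoint from FOLLOW(X)

So the grammar has 3 FIRST/FOLLOW conflicts (marked CONFLICT above).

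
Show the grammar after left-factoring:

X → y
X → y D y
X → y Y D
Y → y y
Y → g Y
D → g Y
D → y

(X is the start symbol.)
Left-factoring transforms A → αβ₁ | αβ₂ into A → αA' and A' → β₁ | β₂
(α is the longest common prefix among the alternatives). Repeat until
no nonterminal has two alternatives with a common prefix.

Round 1: X has alternatives sharing prefix 'y'. Introduce X': X → y X'
  Add: X' → ε
  Add: X' → D y
  Add: X' → Y D

No remaining common prefixes — done.

Resulting grammar:
X → y X'
X' → ε
X' → D y
X' → Y D
Y → y y
Y → g Y
D → g Y
D → y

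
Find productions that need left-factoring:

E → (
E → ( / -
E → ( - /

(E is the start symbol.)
Left-factoring is needed when two productions for the same non-terminal
share a common prefix on the right-hand side.

Productions for E:
  E → (
  E → ( / -
  E → ( - /

Found common prefix '(' in productions for E

Answer: Yes, E has productions with common prefix '('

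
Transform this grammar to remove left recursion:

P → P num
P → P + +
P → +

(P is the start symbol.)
P → + P'
P' → num P'
P' → + + P'
P' → ε

P is directly left-recursive. The standard transformation for
  A → A α₁ | ... | A α_m | β₁ | ... | β_n
is
  A  → β₁ A' | ... | β_n A'
  A' → α₁ A' | ... | α_m A' | ε

P → + becomes P → + P'
P → P num becomes P' → num P'
P → P + + becomes P' → + + P'
Add P' → ε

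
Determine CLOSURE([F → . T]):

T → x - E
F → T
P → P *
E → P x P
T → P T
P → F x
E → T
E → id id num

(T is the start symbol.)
To compute CLOSURE, for each item [A → α.Bβ] where B is a non-terminal, add [B → .γ] for all productions B → γ; repeat for the newly added items until nothing changes.

Start with: [F → . T]
  [F → . T] has the dot before T: add [T → . x - E], [T → . P T]
  [T → . P T] has the dot before P: add [P → . P *], [P → . F x]
  [P → . F x] has the dot before F: all F-items already present
No further items can be added.

CLOSURE = { [F → . T], [P → . F x], [P → . P *], [T → . P T], [T → . x - E] }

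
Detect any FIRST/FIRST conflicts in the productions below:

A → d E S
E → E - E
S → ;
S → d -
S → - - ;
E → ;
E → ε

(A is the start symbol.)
FIRST sets of the non-terminals at (or reachable through a nullable prefix from) the front of some alternative:
  FIRST(E) = { '-', ';', ε }

Productions for E:
  E → E - E: FIRST = { '-', ';' }
  E → ;: FIRST = { ';' }
  E → ε: FIRST = { ε }
Productions for S:
  S → ;: FIRST = { ';' }
  S → d -: FIRST = { 'd' }
  S → - - ;: FIRST = { '-' }
A has only one production, so no FIRST/FIRST conflict is possible there.

Conflict for E: E → E - E and E → ;
  Overlap: { ';' }

Answer: Yes. E → E '-' E / E → ';' on { ';' }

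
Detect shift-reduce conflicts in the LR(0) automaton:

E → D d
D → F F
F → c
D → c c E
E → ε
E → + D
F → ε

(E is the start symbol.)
Yes — I0: [E → .] vs [D → . c c E]; I1: [F → .] vs [D → . c c E]; I4: [F → .] vs [F → . c]; I5: [F → c .] vs [D → c . c E]; I6: [E → .] vs [D → . c c E]

A shift-reduce conflict occurs when an LR(0) state has both:
  - a complete (reduce) item [A → α .] (dot at the end), and
  - a shift item [B → β . c γ] (dot before a terminal).

Augment with E' → E and build the canonical LR(0) collection (I0 = CLOSURE({[E' → . E]}), then GOTO on every symbol after a dot until no new states appear). It has 12 states:
  I0: { [D → . F F], [D → . c c E], [E → . + D], [E → . D d], [E → .], [E' → . E], [F → . c], [F → .] }  — shift, 2 reduces
  I1: { [D → . F F], [D → . c c E], [E → + . D], [F → . c], [F → .] }  — shift, reduce
  I2: { [E → D . d] }  — shift
  I3: { [E' → E .] }  — accept
  I4: { [D → F . F], [F → . c], [F → .] }  — shift, reduce
  I5: { [D → c . c E], [F → c .] }  — shift, reduce
  I6: { [D → . F F], [D → . c c E], [D → c c . E], [E → . + D], [E → . D d], [E → .], [F → . c], [F → .] }  — shift, 2 reduces
  I7: { [D → c c E .] }  — reduce
  I8: { [D → F F .] }  — reduce
  I9: { [F → c .] }  — reduce
  I10: { [E → D d .] }  — reduce
  I11: { [E → + D .] }  — reduce

I0 contains reduce items [E → .], [F → .] and shift items [D → . c c E], [E → . + D], [F → . c] — shift-reduce conflict.
I1 contains reduce item [F → .] and shift items [D → . c c E], [F → . c] — shift-reduce conflict.
I4 contains reduce item [F → .] and shift item [F → . c] — shift-reduce conflict.
I5 contains reduce item [F → c .] and shift item [D → c . c E] — shift-reduce conflict.
I6 contains reduce items [E → .], [F → .] and shift items [D → . c c E], [E → . + D], [F → . c] — shift-reduce conflict.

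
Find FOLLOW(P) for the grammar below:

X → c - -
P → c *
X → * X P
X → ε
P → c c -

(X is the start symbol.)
{ $, 'c' }

In X → * X P: P is at the end, add FOLLOW(X)

The FOLLOW sets referred to above (computed the same way, to a fixed point):
  FOLLOW(X) = { $, 'c' }

Taking the union: FOLLOW(P) = { $, 'c' }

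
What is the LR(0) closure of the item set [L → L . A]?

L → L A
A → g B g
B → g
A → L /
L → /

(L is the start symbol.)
{ [A → . L /], [A → . g B g], [L → . /], [L → . L A], [L → L . A] }

Start with: [L → L . A]
  [L → L . A] has the dot before A: add [A → . g B g], [A → . L /]
  [A → . L /] has the dot before L: add [L → . L A], [L → . /]
No further items can be added.

CLOSURE = { [A → . L /], [A → . g B g], [L → . /], [L → . L A], [L → L . A] }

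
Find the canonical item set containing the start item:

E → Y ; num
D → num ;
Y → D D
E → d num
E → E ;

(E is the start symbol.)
First, augment the grammar with E' → E
I₀ = CLOSURE({ [E' → . E] }):
  [E' → . E] has the dot before E: add [E → . Y ; num], [E → . d num], [E → . E ;]
  [E → . Y ; num] has the dot before Y: add [Y → . D D]
  [Y → . D D] has the dot before D: add [D → . num ;]
No further items can be added.

I₀ = { [D → . num ;], [E → . E ;], [E → . Y ; num], [E → . d num], [E' → . E], [Y → . D D] }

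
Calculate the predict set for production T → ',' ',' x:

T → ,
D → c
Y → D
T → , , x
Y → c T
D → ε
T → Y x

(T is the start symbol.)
{ ',' }

PREDICT(T → ',' ',' x) = (FIRST(RHS) \ {ε}) ∪ (FOLLOW(T) if ε ∈ FIRST(RHS), i.e. RHS ⇒* ε)
FIRST(',' ',' x) = { ',' }
ε ∉ FIRST(',' ',' x), so FOLLOW(T) is not added.
PREDICT(T → ',' ',' x) = { ',' }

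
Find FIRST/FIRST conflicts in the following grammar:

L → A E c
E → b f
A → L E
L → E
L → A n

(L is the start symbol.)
Yes. L → A E c / L → E on { 'b' }; L → A E c / L → A n on { 'b' }; L → E / L → A n on { 'b' }

FIRST sets of the non-terminals at (or reachable through a nullable prefix from) the front of some alternative:
  FIRST(A) = { 'b' }
  FIRST(E) = { 'b' }

Productions for L:
  L → A E c: FIRST = { 'b' }
  L → E: FIRST = { 'b' }
  L → A n: FIRST = { 'b' }
E, A have only one production, so no FIRST/FIRST conflict is possible there.

Conflict for L: L → A E c and L → E
  Overlap: { 'b' }
Conflict for L: L → A E c and L → A n
  Overlap: { 'b' }
Conflict for L: L → E and L → A n
  Overlap: { 'b' }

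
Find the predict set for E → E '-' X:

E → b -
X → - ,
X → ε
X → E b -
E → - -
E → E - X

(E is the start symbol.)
PREDICT(E → E '-' X) = (FIRST(RHS) \ {ε}) ∪ (FOLLOW(E) if ε ∈ FIRST(RHS), i.e. RHS ⇒* ε)
FIRST(E) = { '-', 'b' }
FIRST(E '-' X) = { '-', 'b' }
ε ∉ FIRST(E '-' X), so FOLLOW(E) is not added.
PREDICT(E → E '-' X) = { '-', 'b' }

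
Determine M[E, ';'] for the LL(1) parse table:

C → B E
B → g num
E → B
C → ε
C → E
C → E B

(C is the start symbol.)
Empty (error entry)

To find M[E, ';'], we find productions for E where ';' is in the predict set (PREDICT(N → α) = (FIRST(α) \ {ε}) ∪ (FOLLOW(N) if α ⇒* ε)).

Relevant sets:
  FIRST(B) = { 'g' }

E → B: PREDICT = { 'g' }

M[E, ';'] is empty (no production applies)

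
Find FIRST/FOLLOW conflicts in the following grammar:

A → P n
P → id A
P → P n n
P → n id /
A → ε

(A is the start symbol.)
Yes. A → P n with FOLLOW(A) on { 'n' }

Nullable non-terminals: A.
FIRST sets used below: FIRST(P) = { 'id', 'n' }

A: nullable alternative(s) A → ε; FOLLOW(A) = { $, 'n' }
  A → P n: FIRST \ {ε} = { 'id', 'n' } — overlaps FOLLOW(A) on { 'n' }: CONFLICT
  A → ε: FIRST \ {ε} = { } — this is the only nullable alternative, skip

P has no nullable alternative, so no FIRST/FOLLOW check is needed there.

So the grammar has 1 FIRST/FOLLOW conflict (marked CONFLICT above).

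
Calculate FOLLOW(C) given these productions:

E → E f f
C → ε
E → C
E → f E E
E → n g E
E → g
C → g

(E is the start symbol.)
{ $, 'f', 'g', 'n' }

To compute FOLLOW(C), find every occurrence of C on a right-hand side N → α C β: add FIRST(β) \ {ε}, and if β is empty or nullable also add FOLLOW(N). Iterate to a fixed point.

In E → C: C is at the end, add FOLLOW(E)

The FOLLOW sets referred to above (computed the same way, to a fixed point):
  FOLLOW(E) = { $, 'f', 'g', 'n' }

Taking the union: FOLLOW(C) = { $, 'f', 'g', 'n' }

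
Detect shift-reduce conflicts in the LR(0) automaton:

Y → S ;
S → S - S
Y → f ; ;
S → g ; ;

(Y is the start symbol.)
A shift-reduce conflict occurs when an LR(0) state has both:
  - a complete (reduce) item [A → α .] (dot at the end), and
  - a shift item [B → β . c γ] (dot before a terminal).

Augment with Y' → Y and build the canonical LR(0) collection (I0 = CLOSURE({[Y' → . Y]}), then GOTO on every symbol after a dot until no new states appear). It has 12 states:
  I0: { [S → . S - S], [S → . g ; ;], [Y → . S ;], [Y → . f ; ;], [Y' → . Y] }  — shift
  I1: { [S → S . - S], [Y → S . ;] }  — shift
  I2: { [Y' → Y .] }  — accept
  I3: { [Y → f . ; ;] }  — shift
  I4: { [S → g . ; ;] }  — shift
  I5: { [S → g ; . ;] }  — shift
  I6: { [S → g ; ; .] }  — reduce
  I7: { [Y → f ; . ;] }  — shift
  I8: { [Y → f ; ; .] }  — reduce
  I9: { [S → . S - S], [S → . g ; ;], [S → S - . S] }  — shift
  I10: { [Y → S ; .] }  — reduce
  I11: { [S → S - S .], [S → S . - S] }  — shift, reduce

I11 contains reduce item [S → S - S .] and shift item [S → S . - S] — shift-reduce conflict.

Answer: Yes — I11: [S → S - S .] vs [S → S . - S]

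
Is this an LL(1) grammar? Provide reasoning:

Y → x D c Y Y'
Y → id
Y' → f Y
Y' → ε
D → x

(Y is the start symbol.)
No. Predict set conflict for Y': { 'f' }

A grammar is LL(1) if for each non-terminal N with multiple productions, the predict sets of those productions are pairwise disjoint, where PREDICT(N → α) = (FIRST(α) \ {ε}) ∪ (FOLLOW(N) if α ⇒* ε).

Relevant sets:
  FOLLOW(Y') = { $, 'f' }

For Y:
  PREDICT(Y → x D c Y Y') = { 'x' }
  PREDICT(Y → id) = { 'id' }
For Y':
  PREDICT(Y' → f Y) = { 'f' }
  PREDICT(Y' → ε) = { $, 'f' }
D has a single production, so nothing to check there.

Conflict found: Predict set conflict for Y': { 'f' }
The grammar is NOT LL(1).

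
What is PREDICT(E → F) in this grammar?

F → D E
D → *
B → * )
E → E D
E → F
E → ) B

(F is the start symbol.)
PREDICT(E → F) = (FIRST(RHS) \ {ε}) ∪ (FOLLOW(E) if ε ∈ FIRST(RHS), i.e. RHS ⇒* ε)
FIRST(F) = { '*' }
FIRST(F) = { '*' }
ε ∉ FIRST(F), so FOLLOW(E) is not added.
PREDICT(E → F) = { '*' }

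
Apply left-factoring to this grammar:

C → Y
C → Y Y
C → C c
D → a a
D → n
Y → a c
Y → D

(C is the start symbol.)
Left-factoring transforms A → αβ₁ | αβ₂ into A → αA' and A' → β₁ | β₂
(α is the longest common prefix among the alternatives). Repeat until
no nonterminal has two alternatives with a common prefix.

Round 1: C has alternatives sharing prefix 'Y'. Introduce C': C → Y C'
  Add: C' → ε
  Add: C' → Y

No remaining common prefixes — done.

Resulting grammar:
C → Y C'
C' → ε
C' → Y
C → C c
D → a a
D → n
Y → a c
Y → D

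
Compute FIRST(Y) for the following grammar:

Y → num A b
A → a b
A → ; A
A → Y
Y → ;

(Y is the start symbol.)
To compute FIRST(Y), examine every production with Y on the left-hand side, reading each right-hand side left to right until a non-nullable symbol is reached.

From Y → num A b:
  - num is a terminal: add 'num' and stop
From Y → ;:
  - ';' is a terminal: add ';' and stop

Collecting: FIRST(Y) = { ';', 'num' }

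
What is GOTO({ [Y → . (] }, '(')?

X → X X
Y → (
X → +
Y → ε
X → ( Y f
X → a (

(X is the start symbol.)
{ [Y → ( .] }

GOTO(I, '(') = CLOSURE({ [A → αX.β] : [A → α.Xβ] ∈ I, X = '(' })

Items with dot before '(', with the dot advanced:
  [Y → . (] → [Y → ( .]
Closure adds nothing (no advanced item has the dot before a non-terminal).

GOTO = { [Y → ( .] }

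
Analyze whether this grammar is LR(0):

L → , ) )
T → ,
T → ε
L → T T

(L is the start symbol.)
No. Shift-reduce conflict between [T → .] and [L → . , ) )]

A grammar is LR(0) if no state in the canonical LR(0) collection has:
  - both a shift item (dot before a terminal) and a complete item (shift-reduce conflict), or
  - two or more complete items (reduce-reduce conflict; the accept item [L' → L .] counts as a complete item here).

Augment with L' → L and build the canonical LR(0) collection (I0 = CLOSURE({[L' → . L]}), then GOTO on every symbol after a dot until no new states appear). It has 8 states:
  I0: { [L → . , ) )], [L → . T T], [L' → . L], [T → . ,], [T → .] }  — shift, reduce
  I1: { [L → , . ) )], [T → , .] }  — shift, reduce
  I2: { [L' → L .] }  — accept
  I3: { [L → T . T], [T → . ,], [T → .] }  — shift, reduce
  I4: { [T → , .] }  — reduce
  I5: { [L → T T .] }  — reduce
  I6: { [L → , ) . )] }  — shift
  I7: { [L → , ) ) .] }  — reduce

Conflict in state I0:
  Shift-reduce conflict between [T → .] and [L → . , ) )]
So the grammar is NOT LR(0).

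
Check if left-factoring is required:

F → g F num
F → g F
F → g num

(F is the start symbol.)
Left-factoring is needed when two productions for the same non-terminal
share a common prefix on the right-hand side.

Productions for F:
  F → g F num
  F → g F
  F → g num

Found common prefix 'g' in productions for F

Answer: Yes, F has productions with common prefix 'g'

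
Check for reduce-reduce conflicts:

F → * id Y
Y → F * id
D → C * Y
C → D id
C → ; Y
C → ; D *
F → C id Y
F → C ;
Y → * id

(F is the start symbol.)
No reduce-reduce conflicts

A reduce-reduce conflict occurs when an LR(0) state has two complete items [A → α .] and [B → β .] — both call for a reduction, and with no lookahead the parser cannot choose between them.

Augment with F' → F and build the canonical LR(0) collection (I0 = CLOSURE({[F' → . F]}), then GOTO on every symbol after a dot until no new states appear). It has 22 states:
  I0: { [C → . ; D *], [C → . ; Y], [C → . D id], [D → . C * Y], [F → . * id Y], [F → . C ;], [F → . C id Y], [F' → . F] }  — shift
  I1: { [F → * . id Y] }  — shift
  I2: { [C → . ; D *], [C → . ; Y], [C → . D id], [C → ; . D *], [C → ; . Y], [D → . C * Y], [F → . * id Y], [F → . C ;], [F → . C id Y], [Y → . * id], [Y → . F * id] }  — shift
  I3: { [D → C . * Y], [F → C . ;], [F → C . id Y] }  — shift
  I4: { [C → D . id] }  — shift
  I5: { [F' → F .] }  — accept
  I6: { [C → D id .] }  — reduce
  I7: { [C → . ; D *], [C → . ; Y], [C → . D id], [D → . C * Y], [D → C * . Y], [F → . * id Y], [F → . C ;], [F → . C id Y], [Y → . * id], [Y → . F * id] }  — shift
  I8: { [F → C ; .] }  — reduce
  I9: { [C → . ; D *], [C → . ; Y], [C → . D id], [D → . C * Y], [F → . * id Y], [F → . C ;], [F → . C id Y], [F → C id . Y], [Y → . * id], [Y → . F * id] }  — shift
  I10: { [F → * . id Y], [Y → * . id] }  — shift
  I11: { [Y → F . * id] }  — shift
  I12: { [F → C id Y .] }  — reduce
  I13: { [Y → F * . id] }  — shift
  I14: { [Y → F * id .] }  — reduce
  I15: { [C → . ; D *], [C → . ; Y], [C → . D id], [D → . C * Y], [F → * id . Y], [F → . * id Y], [F → . C ;], [F → . C id Y], [Y → * id .], [Y → . * id], [Y → . F * id] }  — shift, reduce
  I16: { [F → * id Y .] }  — reduce
  I17: { [D → C * Y .] }  — reduce
  I18: { [C → ; D . *], [C → D . id] }  — shift
  I19: { [C → ; Y .] }  — reduce
  I20: { [C → ; D * .] }  — reduce
  I21: { [C → . ; D *], [C → . ; Y], [C → . D id], [D → . C * Y], [F → * id . Y], [F → . * id Y], [F → . C ;], [F → . C id Y], [Y → . * id], [Y → . F * id] }  — shift

No state contains more than one complete item.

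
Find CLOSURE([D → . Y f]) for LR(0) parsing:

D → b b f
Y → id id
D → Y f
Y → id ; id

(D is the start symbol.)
{ [D → . Y f], [Y → . id ; id], [Y → . id id] }

To compute CLOSURE, for each item [A → α.Bβ] where B is a non-terminal, add [B → .γ] for all productions B → γ; repeat for the newly added items until nothing changes.

Start with: [D → . Y f]
  [D → . Y f] has the dot before Y: add [Y → . id id], [Y → . id ; id]
No further items can be added.

CLOSURE = { [D → . Y f], [Y → . id ; id], [Y → . id id] }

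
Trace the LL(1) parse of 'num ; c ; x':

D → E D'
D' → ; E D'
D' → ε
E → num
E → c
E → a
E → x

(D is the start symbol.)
Stack is shown with the top on the left.

Stack     Input          Action
-------------------------------
D $       num ; c ; x $  output D → E D'
E D' $    num ; c ; x $  output E → num
num D' $  num ; c ; x $  match 'num'
D' $      ; c ; x $      output D' → ; E D'
; E D' $  ; c ; x $      match ';'
E D' $    c ; x $        output E → c
c D' $    c ; x $        match 'c'
D' $      ; x $          output D' → ; E D'
; E D' $  ; x $          match ';'
E D' $    x $            output E → x
x D' $    x $            match 'x'
D' $      $              output D' → ε
$         $              accept

The string is accepted.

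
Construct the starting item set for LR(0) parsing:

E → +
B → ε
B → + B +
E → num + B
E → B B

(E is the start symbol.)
First, augment the grammar with E' → E
I₀ = CLOSURE({ [E' → . E] }):
  [E' → . E] has the dot before E: add [E → . +], [E → . num + B], [E → . B B]
  [E → . B B] has the dot before B: add [B → .], [B → . + B +]
No further items can be added.

I₀ = { [B → . + B +], [B → .], [E → . +], [E → . B B], [E → . num + B], [E' → . E] }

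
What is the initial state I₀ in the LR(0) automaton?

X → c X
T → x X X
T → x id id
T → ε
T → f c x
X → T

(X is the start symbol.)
First, augment the grammar with X' → X
I₀ = CLOSURE({ [X' → . X] }):
  [X' → . X] has the dot before X: add [X → . c X], [X → . T]
  [X → . T] has the dot before T: add [T → . x X X], [T → . x id id], [T → .], [T → . f c x]
No further items can be added.

I₀ = { [T → . f c x], [T → . x X X], [T → . x id id], [T → .], [X → . T], [X → . c X], [X' → . X] }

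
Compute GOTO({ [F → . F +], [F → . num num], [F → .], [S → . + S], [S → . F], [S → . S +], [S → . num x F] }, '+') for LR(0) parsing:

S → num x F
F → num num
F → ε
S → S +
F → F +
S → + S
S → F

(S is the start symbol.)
GOTO(I, '+') = CLOSURE({ [A → αX.β] : [A → α.Xβ] ∈ I, X = '+' })

Items with dot before '+', with the dot advanced:
  [S → . + S] → [S → + . S]
Closure of the advanced items:
  [S → + . S] has the dot before S: add [S → . num x F], [S → . S +], [S → . + S], [S → . F]
  [S → . F] has the dot before F: add [F → . num num], [F → .], [F → . F +]

GOTO = { [F → . F +], [F → . num num], [F → .], [S → + . S], [S → . + S], [S → . F], [S → . S +], [S → . num x F] }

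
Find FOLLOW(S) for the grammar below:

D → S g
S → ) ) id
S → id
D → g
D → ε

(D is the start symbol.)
To compute FOLLOW(S), find every occurrence of S on a right-hand side N → α S β: add FIRST(β) \ {ε}, and if β is empty or nullable also add FOLLOW(N). Iterate to a fixed point.

In D → S g: S is followed by g, add FIRST(g) \ {ε} = { 'g' }

Taking the union: FOLLOW(S) = { 'g' }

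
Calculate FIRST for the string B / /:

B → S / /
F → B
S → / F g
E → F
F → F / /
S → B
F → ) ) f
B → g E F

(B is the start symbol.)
FIRST sets of the non-terminals involved (from the grammar, by fixed-point iteration):
  FIRST(B) = { '/', 'g' }

To compute FIRST(B / /), process the symbols left to right:
Symbol B is a non-terminal. Add FIRST(B) \ {ε} = { '/', 'g' }
B is not nullable (ε ∉ FIRST(B)), so stop here.
FIRST(B / /) = { '/', 'g' }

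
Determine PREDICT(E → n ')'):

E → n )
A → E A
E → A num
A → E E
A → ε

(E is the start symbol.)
{ 'n' }

PREDICT(E → n ')') = (FIRST(RHS) \ {ε}) ∪ (FOLLOW(E) if ε ∈ FIRST(RHS), i.e. RHS ⇒* ε)
FIRST(n ')') = { 'n' }
ε ∉ FIRST(n ')'), so FOLLOW(E) is not added.
PREDICT(E → n ')') = { 'n' }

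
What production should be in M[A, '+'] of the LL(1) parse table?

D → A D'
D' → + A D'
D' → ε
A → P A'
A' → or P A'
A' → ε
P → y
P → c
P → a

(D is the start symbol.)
To find M[A, '+'], we find productions for A where '+' is in the predict set (PREDICT(N → α) = (FIRST(α) \ {ε}) ∪ (FOLLOW(N) if α ⇒* ε)).

Relevant sets:
  FIRST(P) = { 'a', 'c', 'y' }

A → P A': PREDICT = { 'a', 'c', 'y' }

M[A, '+'] is empty (no production applies)

Answer: Empty (error entry)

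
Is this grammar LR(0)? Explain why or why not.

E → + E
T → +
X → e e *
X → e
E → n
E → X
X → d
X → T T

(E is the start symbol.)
No. Shift-reduce conflict between [T → + .] and [E → . + E]

A grammar is LR(0) if no state in the canonical LR(0) collection has:
  - both a shift item (dot before a terminal) and a complete item (shift-reduce conflict), or
  - two or more complete items (reduce-reduce conflict; the accept item [E' → E .] counts as a complete item here).

Augment with E' → E and build the canonical LR(0) collection (I0 = CLOSURE({[E' → . E]}), then GOTO on every symbol after a dot until no new states appear). It has 13 states:
  I0: { [E → . + E], [E → . X], [E → . n], [E' → . E], [T → . +], [X → . T T], [X → . d], [X → . e e *], [X → . e] }  — shift
  I1: { [E → + . E], [E → . + E], [E → . X], [E → . n], [T → + .], [T → . +], [X → . T T], [X → . d], [X → . e e *], [X → . e] }  — shift, reduce
  I2: { [E' → E .] }  — accept
  I3: { [T → . +], [X → T . T] }  — shift
  I4: { [E → X .] }  — reduce
  I5: { [X → d .] }  — reduce
  I6: { [X → e . e *], [X → e .] }  — shift, reduce
  I7: { [E → n .] }  — reduce
  I8: { [X → e e . *] }  — shift
  I9: { [X → e e * .] }  — reduce
  I10: { [T → + .] }  — reduce
  I11: { [X → T T .] }  — reduce
  I12: { [E → + E .] }  — reduce

Conflict in state I1:
  Shift-reduce conflict between [T → + .] and [E → . + E]
So the grammar is NOT LR(0).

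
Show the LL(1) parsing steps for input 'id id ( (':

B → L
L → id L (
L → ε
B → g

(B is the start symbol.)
LL(1) parsing maintains a stack (initially the start symbol over $) and the input. At each step: if the stack top is a terminal, match it against the current input token; if it is a non-terminal N, replace it with the RHS of M[N, lookahead] (the unique production whose predict set contains the lookahead).

Stack is shown with the top on the left.

Stack       Input        Action
-------------------------------
B $         id id ( ( $  output B → L
L $         id id ( ( $  output L → id L (
id L ( $    id id ( ( $  match 'id'
L ( $       id ( ( $     output L → id L (
id L ( ( $  id ( ( $     match 'id'
L ( ( $     ( ( $        output L → ε
( ( $       ( ( $        match '('
( $         ( $          match '('
$           $            accept

The string is accepted.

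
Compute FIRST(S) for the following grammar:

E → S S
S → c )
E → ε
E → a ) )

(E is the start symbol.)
To compute FIRST(S), examine every production with S on the left-hand side, reading each right-hand side left to right until a non-nullable symbol is reached.

From S → c ):
  - c is a terminal: add 'c' and stop

Collecting: FIRST(S) = { 'c' }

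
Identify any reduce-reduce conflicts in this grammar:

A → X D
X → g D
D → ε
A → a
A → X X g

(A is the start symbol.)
A reduce-reduce conflict occurs when an LR(0) state has two complete items [A → α .] and [B → β .] — both call for a reduction, and with no lookahead the parser cannot choose between them.

Augment with A' → A and build the canonical LR(0) collection (I0 = CLOSURE({[A' → . A]}), then GOTO on every symbol after a dot until no new states appear). It has 9 states:
  I0: { [A → . X D], [A → . X X g], [A → . a], [A' → . A], [X → . g D] }  — shift
  I1: { [A' → A .] }  — accept
  I2: { [A → X . D], [A → X . X g], [D → .], [X → . g D] }  — shift, reduce
  I3: { [A → a .] }  — reduce
  I4: { [D → .], [X → g . D] }  — reduce
  I5: { [X → g D .] }  — reduce
  I6: { [A → X D .] }  — reduce
  I7: { [A → X X . g] }  — shift
  I8: { [A → X X g .] }  — reduce

No state contains more than one complete item.

Answer: No reduce-reduce conflicts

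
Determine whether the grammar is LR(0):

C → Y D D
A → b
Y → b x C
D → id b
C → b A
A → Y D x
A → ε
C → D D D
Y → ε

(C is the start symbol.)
No. Shift-reduce conflict between [Y → .] and [C → . b A]

Augment with C' → C and build the canonical LR(0) collection (I0 = CLOSURE({[C' → . C]}), then GOTO on every symbol after a dot until no new states appear). It has 18 states:
  I0: { [C → . D D D], [C → . Y D D], [C → . b A], [C' → . C], [D → . id b], [Y → . b x C], [Y → .] }  — shift, reduce
  I1: { [C' → C .] }  — accept
  I2: { [C → D . D D], [D → . id b] }  — shift
  I3: { [C → Y . D D], [D → . id b] }  — shift
  I4: { [A → . Y D x], [A → . b], [A → .], [C → b . A], [Y → . b x C], [Y → .], [Y → b . x C] }  — shift, 2 reduces
  I5: { [D → id . b] }  — shift
  I6: { [D → id b .] }  — reduce
  I7: { [C → b A .] }  — reduce
  I8: { [A → Y . D x], [D → . id b] }  — shift
  I9: { [A → b .], [Y → b . x C] }  — shift, reduce
  I10: { [C → . D D D], [C → . Y D D], [C → . b A], [D → . id b], [Y → . b x C], [Y → .], [Y → b x . C] }  — shift, reduce
  I11: { [Y → b x C .] }  — reduce
  I12: { [A → Y D . x] }  — shift
  I13: { [A → Y D x .] }  — reduce
  I14: { [C → Y D . D], [D → . id b] }  — shift
  I15: { [C → Y D D .] }  — reduce
  I16: { [C → D D . D], [D → . id b] }  — shift
  I17: { [C → D D D .] }  — reduce

Conflict in state I0:
  Shift-reduce conflict between [Y → .] and [C → . b A]
So the grammar is NOT LR(0).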